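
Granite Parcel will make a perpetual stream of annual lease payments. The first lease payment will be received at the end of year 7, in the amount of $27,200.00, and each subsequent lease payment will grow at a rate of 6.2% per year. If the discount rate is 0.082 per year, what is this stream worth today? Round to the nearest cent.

$847569.55

Value at end of year 6: C₁ / (r − g) = $27,200.00 / (0.082 − 0.062) = $1,360,000.0000
Discount to today: PV = $1,360,000.0000 / (1 + 0.082)^6 = $1,360,000.0000 / 1.604588 = $847,569.55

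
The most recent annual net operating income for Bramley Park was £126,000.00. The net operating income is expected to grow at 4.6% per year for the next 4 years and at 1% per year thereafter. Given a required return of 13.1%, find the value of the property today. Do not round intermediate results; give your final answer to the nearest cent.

£1185612.77

D_1 = 131796.00000
D_2 = 137858.61600
D_3 = 144200.11234
D_4 = 150833.31750
Terminal value at year 4: TV = D_4×(1+g_2)/(r−g_2) = 152341.65068/0.121 = 1259021.90643
P_0 = D_1/(1+r)^1 + D_2/(1+r)^2 + D_3/(1+r)^3 + D_4/(1+r)^4 + TV/(1+r)^4
    = 116530.50398 + 107772.68538 + 99673.05827 + 92182.15646 + 769454.36381 = 1185612.76789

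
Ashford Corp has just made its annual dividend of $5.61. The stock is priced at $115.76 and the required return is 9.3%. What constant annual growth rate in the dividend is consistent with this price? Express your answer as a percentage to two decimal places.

4.25%

P = D₀(1+g)/(r−g) ⇒ P(r−g) = D₀(1+g) ⇒ g(P+D₀) = P·r − D₀
g = (P·r − D₀)/(P + D₀) = ($115.76×0.093 − $5.61) / ($115.76 + $5.61) = 0.042479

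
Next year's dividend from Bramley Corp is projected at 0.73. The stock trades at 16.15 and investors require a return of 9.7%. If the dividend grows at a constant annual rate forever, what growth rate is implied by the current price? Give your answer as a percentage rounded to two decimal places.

P = D₁/(r−g) ⇒ g = r − D₁/P = 0.097 − 0.73/16.15 = 0.051799

5.18%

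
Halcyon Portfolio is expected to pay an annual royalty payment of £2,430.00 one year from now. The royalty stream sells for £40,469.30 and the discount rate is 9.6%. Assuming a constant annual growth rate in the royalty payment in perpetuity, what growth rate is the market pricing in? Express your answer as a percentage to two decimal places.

3.60%

P = D₁/(r−g) ⇒ g = r − D₁/P = 0.096 − £2,430.00/£40,469.30 = 0.035954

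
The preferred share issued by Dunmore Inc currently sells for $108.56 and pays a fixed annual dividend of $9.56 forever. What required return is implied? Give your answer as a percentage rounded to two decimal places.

8.81%

P = C/r ⇒ r = C/P = $9.56/$108.56 = 0.088062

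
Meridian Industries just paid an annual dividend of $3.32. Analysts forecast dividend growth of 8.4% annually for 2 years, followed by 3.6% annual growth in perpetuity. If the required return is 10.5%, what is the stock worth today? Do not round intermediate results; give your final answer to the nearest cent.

$54.42

D_1 = 3.59888
D_2 = 3.90119
Terminal value at year 2: TV = D_2×(1+g_2)/(r−g_2) = 4.04163/0.069 = 58.57433
P_0 = D_1/(1+r)^1 + D_2/(1+r)^2 + TV/(1+r)^2
    = 3.25690 + 3.19501 + 47.97144 = 54.42335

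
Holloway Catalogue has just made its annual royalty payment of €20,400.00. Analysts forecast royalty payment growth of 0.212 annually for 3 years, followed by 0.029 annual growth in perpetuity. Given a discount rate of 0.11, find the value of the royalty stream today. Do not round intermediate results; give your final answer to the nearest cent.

D_1 = 24724.80000
D_2 = 29966.45760
D_3 = 36319.34661
Terminal value at year 3: TV = D_3×(1+g_2)/(r−g_2) = 37372.60766/0.081 = 461390.21806
P_0 = D_1/(1+r)^1 + D_2/(1+r)^2 + D_3/(1+r)^3 + TV/(1+r)^3
    = 22274.59459 + 24321.44923 + 26556.39322 + 337364.55086 = 410516.98791

€410516.99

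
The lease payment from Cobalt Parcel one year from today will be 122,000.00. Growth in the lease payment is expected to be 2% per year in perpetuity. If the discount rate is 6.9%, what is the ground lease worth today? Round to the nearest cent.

2489795.92

Growing perpetuity: P = D₁ / (r − g) = 122,000.0000 / (0.069 − 0.02) = 2,489,795.92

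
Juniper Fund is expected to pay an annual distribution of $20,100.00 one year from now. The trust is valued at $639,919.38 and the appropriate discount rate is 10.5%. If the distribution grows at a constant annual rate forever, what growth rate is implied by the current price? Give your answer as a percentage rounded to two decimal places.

7.36%

P = D₁/(r−g) ⇒ g = r − D₁/P = 0.105 − $20,100.00/$639,919.38 = 0.073590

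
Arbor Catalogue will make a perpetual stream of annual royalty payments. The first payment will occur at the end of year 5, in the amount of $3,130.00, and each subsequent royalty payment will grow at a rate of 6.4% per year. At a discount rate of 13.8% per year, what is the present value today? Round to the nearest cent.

Value at end of year 4: C₁ / (r − g) = $3,130.00 / (0.138 − 0.064) = $42,297.2973
Discount to today: PV = $42,297.2973 / (1 + 0.138)^4 = $42,297.2973 / 1.677139 = $25,219.91

$25219.91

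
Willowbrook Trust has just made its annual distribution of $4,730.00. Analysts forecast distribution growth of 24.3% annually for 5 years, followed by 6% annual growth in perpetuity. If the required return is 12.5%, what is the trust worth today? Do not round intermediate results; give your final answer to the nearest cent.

D_1 = 5879.39000
D_2 = 7308.08177
D_3 = 9083.94564
D_4 = 11291.34443
D_5 = 14035.14113
Terminal value at year 5: TV = D_5×(1+g_2)/(r−g_2) = 14877.24959/0.065 = 228880.76300
P_0 = D_1/(1+r)^1 + D_2/(1+r)^2 + D_3/(1+r)^3 + D_4/(1+r)^4 + D_5/(1+r)^5 + TV/(1+r)^5
    = 5226.12444 + 5774.28683 + 6379.94536 + 7049.13074 + 7788.50623 + 127012.56316 = 159230.55677

$159230.56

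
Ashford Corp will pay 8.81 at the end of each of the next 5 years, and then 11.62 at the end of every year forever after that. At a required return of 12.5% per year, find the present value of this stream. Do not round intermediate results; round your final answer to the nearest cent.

PV of 5-year annuity: 8.81 × [1 − (1+0.125)^−5] / 0.125 = 31.36861
Perpetuity value at year 5: 11.62 / 0.125 = 92.96000
PV of perpetuity: 92.96000 / (1+0.125)^5 = 51.58620
Total PV = 31.36861 + 51.58620 = 82.95480

82.95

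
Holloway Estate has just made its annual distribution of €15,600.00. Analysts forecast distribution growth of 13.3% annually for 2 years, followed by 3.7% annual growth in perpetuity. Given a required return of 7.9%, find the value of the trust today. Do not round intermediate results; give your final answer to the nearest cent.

D_1 = 17674.80000
D_2 = 20025.54840
Terminal value at year 2: TV = D_2×(1+g_2)/(r−g_2) = 20766.49369/0.042 = 494440.32597
P_0 = D_1/(1+r)^1 + D_2/(1+r)^2 + TV/(1+r)^2
    = 16380.72289 + 17200.51811 + 424688.98275 = 458270.22375

€458270.22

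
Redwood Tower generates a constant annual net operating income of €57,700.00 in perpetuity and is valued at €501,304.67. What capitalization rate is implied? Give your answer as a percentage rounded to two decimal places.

P = C/r ⇒ r = C/P = €57,700.00/€501,304.67 = 0.115100

11.51%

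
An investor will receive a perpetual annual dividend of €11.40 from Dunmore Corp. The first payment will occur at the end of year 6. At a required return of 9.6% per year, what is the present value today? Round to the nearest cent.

€75.09

Value at end of year 5: C / r = €11.40 / 0.096 = €118.7500
Discount to today: PV = €118.7500 / (1 + 0.096)^5 = €118.7500 / 1.581440 = €75.09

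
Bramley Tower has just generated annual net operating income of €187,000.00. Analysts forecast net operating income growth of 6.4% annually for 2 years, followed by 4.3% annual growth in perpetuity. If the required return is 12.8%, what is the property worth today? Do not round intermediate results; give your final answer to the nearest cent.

€2384378.72

D_1 = 198968.00000
D_2 = 211701.95200
Terminal value at year 2: TV = D_2×(1+g_2)/(r−g_2) = 220805.13594/0.085 = 2597707.48160
P_0 = D_1/(1+r)^1 + D_2/(1+r)^2 + TV/(1+r)^2
    = 176390.07092 + 166382.12364 + 2041606.52885 = 2384378.72340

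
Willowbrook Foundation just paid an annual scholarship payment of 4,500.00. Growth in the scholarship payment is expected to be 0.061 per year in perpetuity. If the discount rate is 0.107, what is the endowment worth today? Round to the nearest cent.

D₁ = D₀ × (1 + g) = 4,500.00 × 1.061 = 4,774.5000
Growing perpetuity: P = D₁ / (r − g) = 4,774.5000 / (0.107 − 0.061) = 103,793.48

103793.48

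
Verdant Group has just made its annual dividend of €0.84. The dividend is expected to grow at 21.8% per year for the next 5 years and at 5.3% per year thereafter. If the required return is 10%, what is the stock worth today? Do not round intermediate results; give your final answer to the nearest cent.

€37.09

D_1 = 1.02312
D_2 = 1.24616
D_3 = 1.51782
D_4 = 1.84871
D_5 = 2.25173
Terminal value at year 5: TV = D_5×(1+g_2)/(r−g_2) = 2.37107/0.047 = 50.44827
P_0 = D_1/(1+r)^1 + D_2/(1+r)^2 + D_3/(1+r)^3 + D_4/(1+r)^4 + D_5/(1+r)^5 + TV/(1+r)^5
    = 0.93011 + 1.02988 + 1.14036 + 1.26269 + 1.39815 + 31.32440 = 37.08560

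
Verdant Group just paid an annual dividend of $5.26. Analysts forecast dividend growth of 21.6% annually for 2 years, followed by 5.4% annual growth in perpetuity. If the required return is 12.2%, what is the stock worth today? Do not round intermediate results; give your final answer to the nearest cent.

$107.64

D_1 = 6.39616
D_2 = 7.77773
Terminal value at year 2: TV = D_2×(1+g_2)/(r−g_2) = 8.19773/0.068 = 120.55482
P_0 = D_1/(1+r)^1 + D_2/(1+r)^2 + TV/(1+r)^2
    = 5.70068 + 6.17827 + 95.76325 = 107.64220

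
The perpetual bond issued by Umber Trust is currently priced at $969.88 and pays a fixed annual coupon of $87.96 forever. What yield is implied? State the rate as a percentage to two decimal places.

P = C/r ⇒ r = C/P = $87.96/$969.88 = 0.090692

9.07%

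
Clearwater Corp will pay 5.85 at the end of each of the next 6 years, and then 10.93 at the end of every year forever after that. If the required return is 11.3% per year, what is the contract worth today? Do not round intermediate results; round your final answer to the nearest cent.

75.42

PV of 6-year annuity: 5.85 × [1 − (1+0.113)^−6] / 0.113 = 24.53622
Perpetuity value at year 6: 10.93 / 0.113 = 96.72566
PV of perpetuity: 96.72566 / (1+0.113)^6 = 50.88277
Total PV = 24.53622 + 50.88277 = 75.41899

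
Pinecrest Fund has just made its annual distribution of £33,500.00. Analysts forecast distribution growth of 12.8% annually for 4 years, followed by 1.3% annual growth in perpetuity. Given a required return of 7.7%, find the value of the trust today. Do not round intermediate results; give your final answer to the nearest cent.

£788672.60

D_1 = 37788.00000
D_2 = 42624.86400
D_3 = 48080.84659
D_4 = 54235.19496
Terminal value at year 4: TV = D_4×(1+g_2)/(r−g_2) = 54940.25249/0.064 = 858441.44516
P_0 = D_1/(1+r)^1 + D_2/(1+r)^2 + D_3/(1+r)^3 + D_4/(1+r)^4 + TV/(1+r)^4
    = 35086.35097 + 36747.82163 + 38487.96918 + 40310.51925 + 638039.93749 = 788672.59852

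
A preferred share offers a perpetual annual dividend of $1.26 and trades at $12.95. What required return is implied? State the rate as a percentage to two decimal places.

P = C/r ⇒ r = C/P = $1.26/$12.95 = 0.097297

9.73%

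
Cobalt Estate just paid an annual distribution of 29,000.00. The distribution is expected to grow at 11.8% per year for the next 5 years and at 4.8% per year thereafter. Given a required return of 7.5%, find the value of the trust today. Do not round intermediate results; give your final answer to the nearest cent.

1532856.84

D_1 = 32422.00000
D_2 = 36247.79600
D_3 = 40525.03593
D_4 = 45306.99017
D_5 = 50653.21501
Terminal value at year 5: TV = D_5×(1+g_2)/(r−g_2) = 53084.56933/0.027 = 1966095.16028
P_0 = D_1/(1+r)^1 + D_2/(1+r)^2 + D_3/(1+r)^3 + D_4/(1+r)^4 + D_5/(1+r)^5 + TV/(1+r)^5
    = 30160.00000 + 31366.40000 + 32621.05600 + 33925.89824 + 35282.93417 + 1369500.55592 = 1532856.84433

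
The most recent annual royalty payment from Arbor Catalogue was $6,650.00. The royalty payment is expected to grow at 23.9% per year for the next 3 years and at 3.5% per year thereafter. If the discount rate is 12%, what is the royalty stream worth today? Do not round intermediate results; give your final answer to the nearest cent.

$134120.95

D_1 = 8239.35000
D_2 = 10208.55465
D_3 = 12648.39921
Terminal value at year 3: TV = D_3×(1+g_2)/(r−g_2) = 13091.09318/0.085 = 154012.86099
P_0 = D_1/(1+r)^1 + D_2/(1+r)^2 + D_3/(1+r)^3 + TV/(1+r)^3
    = 7356.56250 + 8138.19727 + 9002.88073 + 109623.31236 = 134120.95285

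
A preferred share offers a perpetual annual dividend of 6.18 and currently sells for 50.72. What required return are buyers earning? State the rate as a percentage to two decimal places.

P = C/r ⇒ r = C/P = 6.18/50.72 = 0.121845

12.18%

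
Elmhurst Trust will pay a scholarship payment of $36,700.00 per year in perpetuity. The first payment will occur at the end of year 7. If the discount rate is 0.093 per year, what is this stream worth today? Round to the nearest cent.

Value at end of year 6: C / r = $36,700.00 / 0.093 = $394,623.6559
Discount to today: PV = $394,623.6559 / (1 + 0.093)^6 = $394,623.6559 / 1.704987 = $231,452.64

$231452.64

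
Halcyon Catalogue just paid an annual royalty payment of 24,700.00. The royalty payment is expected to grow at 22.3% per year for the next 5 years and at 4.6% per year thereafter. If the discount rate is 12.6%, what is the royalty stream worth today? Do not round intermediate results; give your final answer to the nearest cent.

647506.99

D_1 = 30208.10000
D_2 = 36944.50630
D_3 = 45183.13120
D_4 = 55258.96946
D_5 = 67581.71965
Terminal value at year 5: TV = D_5×(1+g_2)/(r−g_2) = 70690.47876/0.08 = 883630.98448
P_0 = D_1/(1+r)^1 + D_2/(1+r)^2 + D_3/(1+r)^3 + D_4/(1+r)^4 + D_5/(1+r)^5 + TV/(1+r)^5
    = 26827.79751 + 29138.89552 + 31649.08457 + 34375.51548 + 37336.81654 + 488178.87632 = 647506.98595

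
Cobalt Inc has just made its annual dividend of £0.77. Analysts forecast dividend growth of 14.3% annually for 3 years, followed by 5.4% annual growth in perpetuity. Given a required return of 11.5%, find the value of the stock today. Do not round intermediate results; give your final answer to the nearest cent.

D_1 = 0.88011
D_2 = 1.00597
D_3 = 1.14982
Terminal value at year 3: TV = D_3×(1+g_2)/(r−g_2) = 1.21191/0.061 = 19.86736
P_0 = D_1/(1+r)^1 + D_2/(1+r)^2 + D_3/(1+r)^3 + TV/(1+r)^3
    = 0.78934 + 0.80916 + 0.82948 + 14.33229 = 16.76026

£16.76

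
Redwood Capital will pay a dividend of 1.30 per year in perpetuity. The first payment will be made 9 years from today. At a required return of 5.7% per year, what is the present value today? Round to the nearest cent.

Value at end of year 8: C / r = 1.30 / 0.057 = 22.8070
Discount to today: PV = 22.8070 / (1 + 0.057)^8 = 22.8070 / 1.558116 = 14.64

14.64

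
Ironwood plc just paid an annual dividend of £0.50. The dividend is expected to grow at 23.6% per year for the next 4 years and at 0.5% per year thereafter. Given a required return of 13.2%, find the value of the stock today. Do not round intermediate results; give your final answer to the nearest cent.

D_1 = 0.61800
D_2 = 0.76385
D_3 = 0.94412
D_4 = 1.16693
Terminal value at year 4: TV = D_4×(1+g_2)/(r−g_2) = 1.17276/0.127 = 9.23435
P_0 = D_1/(1+r)^1 + D_2/(1+r)^2 + D_3/(1+r)^3 + D_4/(1+r)^4 + TV/(1+r)^4
    = 0.54594 + 0.59609 + 0.65086 + 0.71065 + 5.62368 = 8.12722

£8.13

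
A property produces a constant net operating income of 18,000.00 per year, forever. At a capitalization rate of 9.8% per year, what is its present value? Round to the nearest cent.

183673.47

Level perpetuity: PV = C / r = 18,000.00 / 0.098 = 183,673.47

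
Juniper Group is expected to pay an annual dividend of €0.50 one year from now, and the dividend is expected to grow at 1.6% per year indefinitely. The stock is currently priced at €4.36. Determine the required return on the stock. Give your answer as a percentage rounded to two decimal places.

P = D₁/(r − g) ⇒ r = D₁/P + g = €0.5000/€4.36 + 0.016 = 0.114679 + 0.016 = 0.130679

13.07%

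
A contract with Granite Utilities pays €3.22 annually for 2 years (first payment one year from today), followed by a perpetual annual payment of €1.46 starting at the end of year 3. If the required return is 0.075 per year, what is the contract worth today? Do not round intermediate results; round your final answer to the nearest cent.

PV of 2-year annuity: €3.22 × [1 − (1+0.075)^−2] / 0.075 = 5.78172
Perpetuity value at year 2: €1.46 / 0.075 = 19.46667
PV of perpetuity: 19.46667 / (1+0.075)^2 = 16.84514
Total PV = 5.78172 + 16.84514 = 22.62686

€22.63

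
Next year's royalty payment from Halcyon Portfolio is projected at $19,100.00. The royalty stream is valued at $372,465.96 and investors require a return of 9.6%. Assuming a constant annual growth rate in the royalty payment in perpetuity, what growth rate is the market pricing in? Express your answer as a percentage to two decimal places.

P = D₁/(r−g) ⇒ g = r − D₁/P = 0.096 − $19,100.00/$372,465.96 = 0.044720

4.47%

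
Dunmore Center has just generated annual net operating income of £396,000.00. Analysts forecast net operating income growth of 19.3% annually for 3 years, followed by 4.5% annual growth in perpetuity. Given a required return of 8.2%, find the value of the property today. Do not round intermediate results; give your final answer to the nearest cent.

£16440491.97

D_1 = 472428.00000
D_2 = 563606.60400
D_3 = 672382.67857
Terminal value at year 3: TV = D_3×(1+g_2)/(r−g_2) = 702639.89911/0.037 = 18990267.54345
P_0 = D_1/(1+r)^1 + D_2/(1+r)^2 + D_3/(1+r)^3 + TV/(1+r)^3
    = 436624.76895 + 481417.14358 + 530804.66940 + 14991645.39250 = 16440491.97443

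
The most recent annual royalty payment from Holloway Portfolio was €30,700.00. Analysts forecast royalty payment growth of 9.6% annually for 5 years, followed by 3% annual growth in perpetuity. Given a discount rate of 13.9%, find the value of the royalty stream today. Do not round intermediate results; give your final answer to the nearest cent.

€376288.05

D_1 = 33647.20000
D_2 = 36877.33120
D_3 = 40417.55500
D_4 = 44297.64027
D_5 = 48550.21374
Terminal value at year 5: TV = D_5×(1+g_2)/(r−g_2) = 50006.72015/0.109 = 458777.24911
P_0 = D_1/(1+r)^1 + D_2/(1+r)^2 + D_3/(1+r)^3 + D_4/(1+r)^4 + D_5/(1+r)^5 + TV/(1+r)^5
    = 29541.00088 + 28425.75677 + 27352.61582 + 26319.98853 + 25326.34542 + 239322.34663 = 376288.05406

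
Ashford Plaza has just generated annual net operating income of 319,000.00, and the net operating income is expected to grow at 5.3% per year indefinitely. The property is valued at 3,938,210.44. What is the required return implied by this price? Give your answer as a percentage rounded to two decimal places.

D₁ = 319,000.00 × 1.053 = 335,907.0000
P = D₁/(r − g) ⇒ r = D₁/P + g = 335,907.0000/3,938,210.44 + 0.053 = 0.085294 + 0.053 = 0.138294

13.83%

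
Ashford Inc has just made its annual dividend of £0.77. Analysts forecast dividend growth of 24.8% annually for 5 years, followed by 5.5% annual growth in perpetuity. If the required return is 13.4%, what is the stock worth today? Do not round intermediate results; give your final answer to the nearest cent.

D_1 = 0.96096
D_2 = 1.19928
D_3 = 1.49670
D_4 = 1.86788
D_5 = 2.33111
Terminal value at year 5: TV = D_5×(1+g_2)/(r−g_2) = 2.45933/0.079 = 31.13071
P_0 = D_1/(1+r)^1 + D_2/(1+r)^2 + D_3/(1+r)^3 + D_4/(1+r)^4 + D_5/(1+r)^5 + TV/(1+r)^5
    = 0.84741 + 0.93260 + 1.02635 + 1.12953 + 1.24308 + 16.60060 = 21.77956

£21.78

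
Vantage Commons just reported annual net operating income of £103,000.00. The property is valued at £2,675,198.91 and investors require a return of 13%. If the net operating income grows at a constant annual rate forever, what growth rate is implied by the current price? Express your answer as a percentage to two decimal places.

8.81%

P = D₀(1+g)/(r−g) ⇒ P(r−g) = D₀(1+g) ⇒ g(P+D₀) = P·r − D₀
g = (P·r − D₀)/(P + D₀) = (£2,675,198.91×0.13 − £103,000.00) / (£2,675,198.91 + £103,000.00) = 0.088106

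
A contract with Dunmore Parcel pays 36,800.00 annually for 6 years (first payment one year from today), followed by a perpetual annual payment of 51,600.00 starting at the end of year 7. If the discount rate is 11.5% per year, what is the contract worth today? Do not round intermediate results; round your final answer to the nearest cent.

PV of 6-year annuity: 36,800.00 × [1 − (1+0.115)^−6] / 0.115 = 153466.82042
Perpetuity value at year 6: 51,600.00 / 0.115 = 448695.65217
PV of perpetuity: 448695.65217 / (1+0.115)^6 = 233508.48006
Total PV = 153466.82042 + 233508.48006 = 386975.30048

386975.30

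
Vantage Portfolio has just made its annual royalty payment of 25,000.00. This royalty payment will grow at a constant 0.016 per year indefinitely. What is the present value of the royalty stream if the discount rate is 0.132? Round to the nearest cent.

D₁ = D₀ × (1 + g) = 25,000.00 × 1.016 = 25,400.0000
Growing perpetuity: P = D₁ / (r − g) = 25,400.0000 / (0.132 − 0.016) = 218,965.52

218965.52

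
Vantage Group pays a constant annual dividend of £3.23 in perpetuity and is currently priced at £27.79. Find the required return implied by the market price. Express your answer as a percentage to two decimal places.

P = C/r ⇒ r = C/P = £3.23/£27.79 = 0.116229

11.62%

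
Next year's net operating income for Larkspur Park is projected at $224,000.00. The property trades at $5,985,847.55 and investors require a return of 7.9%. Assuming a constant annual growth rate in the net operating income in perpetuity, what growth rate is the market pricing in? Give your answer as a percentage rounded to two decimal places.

4.16%

P = D₁/(r−g) ⇒ g = r − D₁/P = 0.079 − $224,000.00/$5,985,847.55 = 0.041578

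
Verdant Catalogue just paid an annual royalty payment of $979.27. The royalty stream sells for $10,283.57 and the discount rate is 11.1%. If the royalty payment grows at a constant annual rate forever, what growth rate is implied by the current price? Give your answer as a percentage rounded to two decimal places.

1.44%

P = D₀(1+g)/(r−g) ⇒ P(r−g) = D₀(1+g) ⇒ g(P+D₀) = P·r − D₀
g = (P·r − D₀)/(P + D₀) = ($10,283.57×0.111 − $979.27) / ($10,283.57 + $979.27) = 0.014402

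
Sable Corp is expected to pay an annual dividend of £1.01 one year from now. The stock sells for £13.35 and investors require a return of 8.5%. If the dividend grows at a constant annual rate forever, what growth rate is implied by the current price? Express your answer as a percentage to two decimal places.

0.93%

P = D₁/(r−g) ⇒ g = r − D₁/P = 0.085 − £1.01/£13.35 = 0.009345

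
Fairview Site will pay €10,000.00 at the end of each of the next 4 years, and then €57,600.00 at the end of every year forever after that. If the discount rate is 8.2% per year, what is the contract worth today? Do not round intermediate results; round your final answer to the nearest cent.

PV of 4-year annuity: €10,000.00 × [1 − (1+0.082)^−4] / 0.082 = 32974.35354
Perpetuity value at year 4: €57,600.00 / 0.082 = 702439.02439
PV of perpetuity: 702439.02439 / (1+0.082)^4 = 512506.74798
Total PV = 32974.35354 + 512506.74798 = 545481.10153

€545481.10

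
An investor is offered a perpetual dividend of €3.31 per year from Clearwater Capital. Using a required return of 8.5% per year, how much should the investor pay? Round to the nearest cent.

€38.94

Level perpetuity: PV = C / r = €3.31 / 0.085 = €38.94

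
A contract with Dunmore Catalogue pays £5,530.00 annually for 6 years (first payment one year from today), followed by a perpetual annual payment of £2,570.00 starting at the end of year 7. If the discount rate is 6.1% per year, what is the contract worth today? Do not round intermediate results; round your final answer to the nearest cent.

PV of 6-year annuity: £5,530.00 × [1 − (1+0.061)^−6] / 0.061 = 27107.57587
Perpetuity value at year 6: £2,570.00 / 0.061 = 42131.14754
PV of perpetuity: 42131.14754 / (1+0.061)^6 = 29533.23254
Total PV = 27107.57587 + 29533.23254 = 56640.80840

£56640.81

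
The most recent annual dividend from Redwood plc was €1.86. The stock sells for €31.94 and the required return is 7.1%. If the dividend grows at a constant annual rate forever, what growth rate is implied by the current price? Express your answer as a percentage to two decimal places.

1.21%

P = D₀(1+g)/(r−g) ⇒ P(r−g) = D₀(1+g) ⇒ g(P+D₀) = P·r − D₀
g = (P·r − D₀)/(P + D₀) = (€31.94×0.071 − €1.86) / (€31.94 + €1.86) = 0.012063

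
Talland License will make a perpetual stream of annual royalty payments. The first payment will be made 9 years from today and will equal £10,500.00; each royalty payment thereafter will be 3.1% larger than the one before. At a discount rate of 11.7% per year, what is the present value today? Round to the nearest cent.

Value at end of year 8: C₁ / (r − g) = £10,500.00 / (0.117 − 0.031) = £122,093.0233
Discount to today: PV = £122,093.0233 / (1 + 0.117)^8 = £122,093.0233 / 2.423402 = £50,380.85

£50380.85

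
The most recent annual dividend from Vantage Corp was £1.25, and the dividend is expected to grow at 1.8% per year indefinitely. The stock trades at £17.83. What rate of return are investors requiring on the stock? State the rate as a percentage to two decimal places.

D₁ = £1.25 × 1.018 = £1.2725
P = D₁/(r − g) ⇒ r = D₁/P + g = £1.2725/£17.83 + 0.018 = 0.071368 + 0.018 = 0.089368

8.94%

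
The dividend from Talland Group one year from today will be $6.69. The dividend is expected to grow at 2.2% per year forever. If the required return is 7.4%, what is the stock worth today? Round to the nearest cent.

Growing perpetuity: P = D₁ / (r − g) = $6.6900 / (0.074 − 0.022) = $128.65

$128.65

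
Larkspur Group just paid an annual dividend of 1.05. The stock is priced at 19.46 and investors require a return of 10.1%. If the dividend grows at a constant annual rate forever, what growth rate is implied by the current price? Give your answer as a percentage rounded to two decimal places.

P = D₀(1+g)/(r−g) ⇒ P(r−g) = D₀(1+g) ⇒ g(P+D₀) = P·r − D₀
g = (P·r − D₀)/(P + D₀) = (19.46×0.101 − 1.05) / (19.46 + 1.05) = 0.044635

4.46%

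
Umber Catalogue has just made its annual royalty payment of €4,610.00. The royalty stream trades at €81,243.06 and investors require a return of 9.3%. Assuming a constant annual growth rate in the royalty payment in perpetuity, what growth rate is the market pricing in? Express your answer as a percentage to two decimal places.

P = D₀(1+g)/(r−g) ⇒ P(r−g) = D₀(1+g) ⇒ g(P+D₀) = P·r − D₀
g = (P·r − D₀)/(P + D₀) = (€81,243.06×0.093 − €4,610.00) / (€81,243.06 + €4,610.00) = 0.034310

3.43%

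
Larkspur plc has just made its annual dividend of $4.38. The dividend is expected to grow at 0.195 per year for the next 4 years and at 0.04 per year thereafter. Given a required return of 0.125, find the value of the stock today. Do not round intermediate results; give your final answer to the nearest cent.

$88.65

D_1 = 5.23410
D_2 = 6.25475
D_3 = 7.47443
D_4 = 8.93194
Terminal value at year 4: TV = D_4×(1+g_2)/(r−g_2) = 9.28922/0.085 = 109.28490
P_0 = D_1/(1+r)^1 + D_2/(1+r)^2 + D_3/(1+r)^3 + D_4/(1+r)^4 + TV/(1+r)^4
    = 4.65253 + 4.94202 + 5.24953 + 5.57617 + 68.22602 = 88.64627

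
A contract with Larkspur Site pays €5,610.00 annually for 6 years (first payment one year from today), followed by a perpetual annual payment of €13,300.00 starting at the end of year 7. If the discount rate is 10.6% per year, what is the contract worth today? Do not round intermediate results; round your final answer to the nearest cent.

PV of 6-year annuity: €5,610.00 × [1 − (1+0.106)^−6] / 0.106 = 24009.32606
Perpetuity value at year 6: €13,300.00 / 0.106 = 125471.69811
PV of perpetuity: 125471.69811 / (1+0.106)^6 = 68551.19247
Total PV = 24009.32606 + 68551.19247 = 92560.51854

€92560.52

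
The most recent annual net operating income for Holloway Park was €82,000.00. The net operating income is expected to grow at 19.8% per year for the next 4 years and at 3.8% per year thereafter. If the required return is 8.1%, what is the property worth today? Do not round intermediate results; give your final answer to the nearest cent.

D_1 = 98236.00000
D_2 = 117686.72800
D_3 = 140988.70014
D_4 = 168904.46277
Terminal value at year 4: TV = D_4×(1+g_2)/(r−g_2) = 175322.83236/0.043 = 4077275.17111
P_0 = D_1/(1+r)^1 + D_2/(1+r)^2 + D_3/(1+r)^3 + D_4/(1+r)^4 + TV/(1+r)^4
    = 90875.11563 + 100710.81270 + 111611.05792 + 123691.07067 + 2985844.91520 = 3412732.97212

€3412732.97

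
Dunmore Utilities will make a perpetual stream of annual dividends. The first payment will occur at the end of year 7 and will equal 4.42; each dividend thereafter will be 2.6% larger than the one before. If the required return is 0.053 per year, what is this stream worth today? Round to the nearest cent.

120.08

Value at end of year 6: C₁ / (r − g) = 4.42 / (0.053 − 0.026) = 163.7037
Discount to today: PV = 163.7037 / (1 + 0.053)^6 = 163.7037 / 1.363233 = 120.08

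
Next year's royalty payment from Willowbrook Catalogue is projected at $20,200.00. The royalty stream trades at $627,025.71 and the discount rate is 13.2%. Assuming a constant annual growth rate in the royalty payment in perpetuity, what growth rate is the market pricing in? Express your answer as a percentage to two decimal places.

P = D₁/(r−g) ⇒ g = r − D₁/P = 0.132 − $20,200.00/$627,025.71 = 0.099784

9.98%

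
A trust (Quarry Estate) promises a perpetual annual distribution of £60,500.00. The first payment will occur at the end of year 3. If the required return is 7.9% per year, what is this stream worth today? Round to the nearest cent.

Value at end of year 2: C / r = £60,500.00 / 0.079 = £765,822.7848
Discount to today: PV = £765,822.7848 / (1 + 0.079)^2 = £765,822.7848 / 1.164241 = £657,787.16

£657787.16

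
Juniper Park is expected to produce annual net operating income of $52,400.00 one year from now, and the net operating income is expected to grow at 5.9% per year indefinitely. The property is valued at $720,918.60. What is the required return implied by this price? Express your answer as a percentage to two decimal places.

P = D₁/(r − g) ⇒ r = D₁/P + g = $52,400.0000/$720,918.60 + 0.059 = 0.072685 + 0.059 = 0.131685

13.17%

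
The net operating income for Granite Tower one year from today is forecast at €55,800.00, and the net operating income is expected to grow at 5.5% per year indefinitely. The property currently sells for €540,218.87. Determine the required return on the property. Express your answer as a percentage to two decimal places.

P = D₁/(r − g) ⇒ r = D₁/P + g = €55,800.0000/€540,218.87 + 0.055 = 0.103291 + 0.055 = 0.158291

15.83%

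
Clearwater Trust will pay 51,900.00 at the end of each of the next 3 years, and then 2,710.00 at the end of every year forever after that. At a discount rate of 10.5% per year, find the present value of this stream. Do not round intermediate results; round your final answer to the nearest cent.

PV of 3-year annuity: 51,900.00 × [1 − (1+0.105)^−3] / 0.105 = 127939.90769
Perpetuity value at year 3: 2,710.00 / 0.105 = 25809.52381
PV of perpetuity: 25809.52381 / (1+0.105)^3 = 19129.03923
Total PV = 127939.90769 + 19129.03923 = 147068.94692

147068.95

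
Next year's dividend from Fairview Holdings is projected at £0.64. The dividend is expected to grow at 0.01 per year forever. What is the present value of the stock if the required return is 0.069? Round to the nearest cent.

Growing perpetuity: P = D₁ / (r − g) = £0.6400 / (0.069 − 0.01) = £10.85

£10.85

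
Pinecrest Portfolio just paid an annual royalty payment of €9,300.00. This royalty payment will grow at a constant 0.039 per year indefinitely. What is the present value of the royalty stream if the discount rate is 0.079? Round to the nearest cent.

€241567.50

D₁ = D₀ × (1 + g) = €9,300.00 × 1.039 = €9,662.7000
Growing perpetuity: P = D₁ / (r − g) = €9,662.7000 / (0.079 − 0.039) = €241,567.50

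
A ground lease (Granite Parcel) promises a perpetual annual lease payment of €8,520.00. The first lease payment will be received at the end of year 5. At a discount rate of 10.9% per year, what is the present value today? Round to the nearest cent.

Value at end of year 4: C / r = €8,520.00 / 0.109 = €78,165.1376
Discount to today: PV = €78,165.1376 / (1 + 0.109)^4 = €78,165.1376 / 1.512607 = €51,675.76

€51675.76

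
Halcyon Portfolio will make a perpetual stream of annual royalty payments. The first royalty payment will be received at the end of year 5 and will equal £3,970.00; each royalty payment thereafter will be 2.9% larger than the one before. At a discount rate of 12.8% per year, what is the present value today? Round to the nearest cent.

Value at end of year 4: C₁ / (r − g) = £3,970.00 / (0.128 − 0.029) = £40,101.0101
Discount to today: PV = £40,101.0101 / (1 + 0.128)^4 = £40,101.0101 / 1.618961 = £24,769.60

£24769.60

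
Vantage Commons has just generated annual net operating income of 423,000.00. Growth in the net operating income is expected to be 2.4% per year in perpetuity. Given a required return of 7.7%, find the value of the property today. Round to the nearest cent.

D₁ = D₀ × (1 + g) = 423,000.00 × 1.024 = 433,152.0000
Growing perpetuity: P = D₁ / (r − g) = 433,152.0000 / (0.077 − 0.024) = 8,172,679.25

8172679.25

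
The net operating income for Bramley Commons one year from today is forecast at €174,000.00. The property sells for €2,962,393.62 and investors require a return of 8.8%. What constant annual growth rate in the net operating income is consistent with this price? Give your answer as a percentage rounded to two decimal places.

2.93%

P = D₁/(r−g) ⇒ g = r − D₁/P = 0.088 − €174,000.00/€2,962,393.62 = 0.029264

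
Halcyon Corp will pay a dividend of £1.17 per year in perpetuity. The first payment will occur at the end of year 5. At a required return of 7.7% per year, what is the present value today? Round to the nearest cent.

£11.29

Value at end of year 4: C / r = £1.17 / 0.077 = £15.1948
Discount to today: PV = £15.1948 / (1 + 0.077)^4 = £15.1948 / 1.345435 = £11.29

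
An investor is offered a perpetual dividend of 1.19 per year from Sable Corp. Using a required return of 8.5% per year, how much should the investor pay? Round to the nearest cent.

14.00

Level perpetuity: PV = C / r = 1.19 / 0.085 = 14.00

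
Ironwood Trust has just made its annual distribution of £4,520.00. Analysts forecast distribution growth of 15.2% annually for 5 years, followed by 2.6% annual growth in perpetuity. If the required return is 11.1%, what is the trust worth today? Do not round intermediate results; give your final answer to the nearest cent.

D_1 = 5207.04000
D_2 = 5998.51008
D_3 = 6910.28361
D_4 = 7960.64672
D_5 = 9170.66502
Terminal value at year 5: TV = D_5×(1+g_2)/(r−g_2) = 9409.10231/0.085 = 110695.32133
P_0 = D_1/(1+r)^1 + D_2/(1+r)^2 + D_3/(1+r)^3 + D_4/(1+r)^4 + D_5/(1+r)^5 + TV/(1+r)^5
    = 4686.80468 + 4859.76507 + 5039.10833 + 5225.07003 + 5417.89439 + 65397.17234 = 90625.81485

£90625.81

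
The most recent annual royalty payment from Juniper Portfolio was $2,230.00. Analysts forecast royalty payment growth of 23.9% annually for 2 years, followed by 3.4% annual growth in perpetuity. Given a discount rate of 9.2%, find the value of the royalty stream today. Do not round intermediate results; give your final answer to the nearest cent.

D_1 = 2762.97000
D_2 = 3423.31983
Terminal value at year 2: TV = D_2×(1+g_2)/(r−g_2) = 3539.71270/0.058 = 61029.52938
P_0 = D_1/(1+r)^1 + D_2/(1+r)^2 + TV/(1+r)^2
    = 2530.19231 + 2870.79512 + 51179.34745 = 56580.33488

$56580.33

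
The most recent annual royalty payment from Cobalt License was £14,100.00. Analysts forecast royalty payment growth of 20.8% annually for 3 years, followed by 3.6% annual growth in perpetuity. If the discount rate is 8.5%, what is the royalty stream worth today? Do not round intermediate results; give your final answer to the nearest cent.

D_1 = 17032.80000
D_2 = 20575.62240
D_3 = 24855.35186
Terminal value at year 3: TV = D_3×(1+g_2)/(r−g_2) = 25750.14453/0.049 = 525513.15359
P_0 = D_1/(1+r)^1 + D_2/(1+r)^2 + D_3/(1+r)^3 + TV/(1+r)^3
    = 15698.43318 + 17478.07123 + 19459.45626 + 411428.50378 = 464064.46445

£464064.46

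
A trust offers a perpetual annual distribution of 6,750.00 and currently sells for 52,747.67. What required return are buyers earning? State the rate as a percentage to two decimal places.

P = C/r ⇒ r = C/P = 6,750.00/52,747.67 = 0.127968

12.80%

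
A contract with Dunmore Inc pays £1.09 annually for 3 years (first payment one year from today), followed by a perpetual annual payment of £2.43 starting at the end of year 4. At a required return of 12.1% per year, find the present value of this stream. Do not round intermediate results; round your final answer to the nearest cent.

£16.87

PV of 3-year annuity: £1.09 × [1 − (1+0.121)^−3] / 0.121 = 2.61350
Perpetuity value at year 3: £2.43 / 0.121 = 20.08264
PV of perpetuity: 20.08264 / (1+0.121)^3 = 14.25621
Total PV = 2.61350 + 14.25621 = 16.86971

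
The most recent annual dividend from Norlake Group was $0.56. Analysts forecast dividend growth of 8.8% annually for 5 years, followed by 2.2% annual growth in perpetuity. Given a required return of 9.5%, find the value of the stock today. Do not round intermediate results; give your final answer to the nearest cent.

D_1 = 0.60928
D_2 = 0.66290
D_3 = 0.72123
D_4 = 0.78470
D_5 = 0.85375
Terminal value at year 5: TV = D_5×(1+g_2)/(r−g_2) = 0.87254/0.073 = 11.95255
P_0 = D_1/(1+r)^1 + D_2/(1+r)^2 + D_3/(1+r)^3 + D_4/(1+r)^4 + D_5/(1+r)^5 + TV/(1+r)^5
    = 0.55642 + 0.55286 + 0.54933 + 0.54582 + 0.54233 + 7.59259 = 10.33935

$10.34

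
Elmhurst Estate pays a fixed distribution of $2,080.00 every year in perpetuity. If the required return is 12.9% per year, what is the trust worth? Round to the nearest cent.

Level perpetuity: PV = C / r = $2,080.00 / 0.129 = $16,124.03

$16124.03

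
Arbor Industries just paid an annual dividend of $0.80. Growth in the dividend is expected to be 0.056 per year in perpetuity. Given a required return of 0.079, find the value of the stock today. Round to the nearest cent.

$36.73

D₁ = D₀ × (1 + g) = $0.80 × 1.056 = $0.8448
Growing perpetuity: P = D₁ / (r − g) = $0.8448 / (0.079 − 0.056) = $36.73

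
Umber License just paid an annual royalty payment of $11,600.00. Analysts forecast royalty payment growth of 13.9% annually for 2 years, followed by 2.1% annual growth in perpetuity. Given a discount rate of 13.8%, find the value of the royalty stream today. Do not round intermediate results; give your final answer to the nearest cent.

D_1 = 13212.40000
D_2 = 15048.92360
Terminal value at year 2: TV = D_2×(1+g_2)/(r−g_2) = 15364.95100/0.117 = 131324.36748
P_0 = D_1/(1+r)^1 + D_2/(1+r)^2 + TV/(1+r)^2
    = 11610.19332 + 11620.39560 + 101405.33255 = 124635.92147

$124635.92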